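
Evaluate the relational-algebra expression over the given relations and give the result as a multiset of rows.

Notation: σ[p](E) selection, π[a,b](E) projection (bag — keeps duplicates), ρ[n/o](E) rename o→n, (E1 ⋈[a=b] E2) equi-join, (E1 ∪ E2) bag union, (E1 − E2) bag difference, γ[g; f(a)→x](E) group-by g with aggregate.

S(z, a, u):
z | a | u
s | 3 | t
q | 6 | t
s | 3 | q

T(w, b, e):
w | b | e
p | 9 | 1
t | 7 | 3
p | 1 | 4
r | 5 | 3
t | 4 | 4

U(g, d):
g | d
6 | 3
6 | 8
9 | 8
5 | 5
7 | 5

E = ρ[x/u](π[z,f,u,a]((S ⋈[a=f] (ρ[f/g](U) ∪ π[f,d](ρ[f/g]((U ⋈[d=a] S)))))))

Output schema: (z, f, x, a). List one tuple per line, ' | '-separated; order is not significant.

Per-node cardinality:
  S → 3
  U → 5
  ρ[f/g](U) → 5
  U → 5
  S → 3
  (U ⋈[d=a] S) → 2
  ρ[f/g]((U ⋈[d=a] S)) → 2
  π[f,d](ρ[f/g]((U ⋈[d=a] S))) → 2
  (ρ[f/g](U) ∪ π[f,d](ρ[f/g]((U ⋈[d=a] S)))) → 7
  (S ⋈[a=f] (ρ[f/g](U) ∪ π[f,d](ρ[f/g]((U ⋈[d=a] S))))) → 4
  π[z,f,u,a]((S ⋈[a=f] (ρ[f/g](U) ∪ π[f,d](ρ[f/g]((U ⋈[d=a] S)))))) → 4
  ρ[x/u](π[z,f,u,a]((S ⋈[a=f] (ρ[f/g](U) ∪ π[f,d](ρ[f/g]((U ⋈[d=a] S))))))) → 4

== RESULT ==
z | f | x | a
q | 6 | t | 6
q | 6 | t | 6
q | 6 | t | 6
q | 6 | t | 6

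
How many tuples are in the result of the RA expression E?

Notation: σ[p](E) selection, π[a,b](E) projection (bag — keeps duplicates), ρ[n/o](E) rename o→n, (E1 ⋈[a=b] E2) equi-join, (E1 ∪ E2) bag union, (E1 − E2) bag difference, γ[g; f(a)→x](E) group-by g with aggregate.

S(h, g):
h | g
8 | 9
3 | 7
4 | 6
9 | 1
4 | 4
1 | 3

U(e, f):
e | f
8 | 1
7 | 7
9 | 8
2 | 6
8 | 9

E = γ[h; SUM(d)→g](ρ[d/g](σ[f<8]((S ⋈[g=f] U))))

Stepwise |·|:
  S → 6
  U → 5
  (S ⋈[g=f] U) → 4
  σ[f<8]((S ⋈[g=f] U)) → 3
  ρ[d/g](σ[f<8]((S ⋈[g=f] U))) → 3
  γ[h; SUM(d)→g](ρ[d/g](σ[f<8]((S ⋈[g=f] U)))) → 3

|E| = 3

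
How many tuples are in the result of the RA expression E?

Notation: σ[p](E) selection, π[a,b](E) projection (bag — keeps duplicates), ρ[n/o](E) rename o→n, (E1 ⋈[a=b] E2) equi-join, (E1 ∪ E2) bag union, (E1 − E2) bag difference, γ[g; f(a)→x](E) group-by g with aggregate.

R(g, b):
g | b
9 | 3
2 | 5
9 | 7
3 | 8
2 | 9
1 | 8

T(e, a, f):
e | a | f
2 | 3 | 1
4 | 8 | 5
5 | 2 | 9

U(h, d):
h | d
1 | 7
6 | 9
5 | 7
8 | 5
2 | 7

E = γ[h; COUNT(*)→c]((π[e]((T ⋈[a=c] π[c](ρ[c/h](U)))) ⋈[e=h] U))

Stepwise |·|:
  T → 3
  U → 5
  ρ[c/h](U) → 5
  π[c](ρ[c/h](U)) → 5
  (T ⋈[a=c] π[c](ρ[c/h](U))) → 2
  π[e]((T ⋈[a=c] π[c](ρ[c/h](U)))) → 2
  U → 5
  (π[e]((T ⋈[a=c] π[c](ρ[c/h](U)))) ⋈[e=h] U) → 1
  γ[h; COUNT(*)→c]((π[e]((T ⋈[a=c] π[c](ρ[c/h](U)))) ⋈[e=h] U)) → 1

|E| = 1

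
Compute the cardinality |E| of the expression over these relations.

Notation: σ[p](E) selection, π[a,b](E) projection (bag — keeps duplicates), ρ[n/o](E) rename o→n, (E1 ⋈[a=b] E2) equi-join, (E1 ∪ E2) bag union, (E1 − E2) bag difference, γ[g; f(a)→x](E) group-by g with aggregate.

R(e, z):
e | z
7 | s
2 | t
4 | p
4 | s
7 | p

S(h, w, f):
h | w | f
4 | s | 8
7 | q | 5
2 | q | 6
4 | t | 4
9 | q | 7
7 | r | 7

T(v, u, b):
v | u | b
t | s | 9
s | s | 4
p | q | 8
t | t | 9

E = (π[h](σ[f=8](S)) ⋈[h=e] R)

Stepwise |·|:
  S → 6
  σ[f=8](S) → 1
  π[h](σ[f=8](S)) → 1
  R → 5
  (π[h](σ[f=8](S)) ⋈[h=e] R) → 2

|E| = 2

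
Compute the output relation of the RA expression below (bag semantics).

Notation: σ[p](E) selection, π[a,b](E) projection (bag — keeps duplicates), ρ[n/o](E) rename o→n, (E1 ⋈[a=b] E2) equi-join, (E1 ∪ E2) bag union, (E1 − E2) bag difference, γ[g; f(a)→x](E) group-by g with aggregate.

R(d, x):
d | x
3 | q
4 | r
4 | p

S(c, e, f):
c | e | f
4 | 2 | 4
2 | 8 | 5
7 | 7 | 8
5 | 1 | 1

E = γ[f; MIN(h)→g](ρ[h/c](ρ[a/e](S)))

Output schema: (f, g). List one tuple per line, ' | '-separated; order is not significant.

Subexpression sizes:
  S → 4
  ρ[a/e](S) → 4
  ρ[h/c](ρ[a/e](S)) → 4
  γ[f; MIN(h)→g](ρ[h/c](ρ[a/e](S))) → 4

== RESULT ==
f | g
1 | 5
4 | 4
5 | 2
8 | 7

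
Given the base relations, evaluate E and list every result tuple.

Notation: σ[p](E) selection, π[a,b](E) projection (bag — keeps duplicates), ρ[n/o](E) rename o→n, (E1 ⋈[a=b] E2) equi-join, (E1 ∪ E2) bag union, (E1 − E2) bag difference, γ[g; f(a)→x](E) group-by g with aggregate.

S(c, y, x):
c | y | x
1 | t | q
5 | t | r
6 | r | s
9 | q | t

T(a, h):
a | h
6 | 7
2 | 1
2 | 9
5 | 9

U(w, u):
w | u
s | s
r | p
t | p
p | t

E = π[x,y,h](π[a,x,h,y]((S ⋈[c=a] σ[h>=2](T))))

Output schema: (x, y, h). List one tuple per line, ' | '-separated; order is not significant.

Stepwise |·|:
  S → 4
  T → 4
  σ[h>=2](T) → 3
  (S ⋈[c=a] σ[h>=2](T)) → 2
  π[a,x,h,y]((S ⋈[c=a] σ[h>=2](T))) → 2
  π[x,y,h](π[a,x,h,y]((S ⋈[c=a] σ[h>=2](T)))) → 2

== RESULT ==
x | y | h
r | t | 9
s | r | 7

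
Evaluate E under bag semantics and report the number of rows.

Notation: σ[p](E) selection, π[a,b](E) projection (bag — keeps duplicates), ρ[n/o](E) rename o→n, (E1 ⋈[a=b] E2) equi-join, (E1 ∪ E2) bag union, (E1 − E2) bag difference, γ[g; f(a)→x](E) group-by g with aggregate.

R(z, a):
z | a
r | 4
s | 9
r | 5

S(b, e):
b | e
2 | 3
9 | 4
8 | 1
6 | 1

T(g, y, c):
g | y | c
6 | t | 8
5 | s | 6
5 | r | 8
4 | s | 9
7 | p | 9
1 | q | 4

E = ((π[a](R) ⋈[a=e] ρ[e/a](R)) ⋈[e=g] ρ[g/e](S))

Stepwise |·|:
  R → 3
  π[a](R) → 3
  R → 3
  ρ[e/a](R) → 3
  (π[a](R) ⋈[a=e] ρ[e/a](R)) → 3
  S → 4
  ρ[g/e](S) → 4
  ((π[a](R) ⋈[a=e] ρ[e/a](R)) ⋈[e=g] ρ[g/e](S)) → 1

|E| = 1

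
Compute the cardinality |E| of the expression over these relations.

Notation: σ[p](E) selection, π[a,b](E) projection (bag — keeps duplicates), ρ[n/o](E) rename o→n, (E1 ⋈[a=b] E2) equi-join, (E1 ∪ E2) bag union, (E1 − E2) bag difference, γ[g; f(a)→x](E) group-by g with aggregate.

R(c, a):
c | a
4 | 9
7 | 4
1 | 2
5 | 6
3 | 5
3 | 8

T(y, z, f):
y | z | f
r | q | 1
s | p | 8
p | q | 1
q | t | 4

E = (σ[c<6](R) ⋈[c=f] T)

Per-node cardinality:
  R → 6
  σ[c<6](R) → 5
  T → 4
  (σ[c<6](R) ⋈[c=f] T) → 3

|E| = 3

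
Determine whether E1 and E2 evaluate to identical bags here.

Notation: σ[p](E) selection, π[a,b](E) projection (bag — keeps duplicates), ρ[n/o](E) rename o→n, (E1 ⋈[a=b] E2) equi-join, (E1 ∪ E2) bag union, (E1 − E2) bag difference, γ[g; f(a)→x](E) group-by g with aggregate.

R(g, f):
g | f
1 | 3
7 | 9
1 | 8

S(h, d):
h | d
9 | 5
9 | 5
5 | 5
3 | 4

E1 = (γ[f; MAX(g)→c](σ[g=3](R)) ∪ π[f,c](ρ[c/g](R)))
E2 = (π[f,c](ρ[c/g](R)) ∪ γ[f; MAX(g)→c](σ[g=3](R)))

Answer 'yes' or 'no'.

E1 stepwise |·|:
  R → 3
  σ[g=3](R) → 0
  γ[f; MAX(g)→c](σ[g=3](R)) → 0
  R → 3
  ρ[c/g](R) → 3
  π[f,c](ρ[c/g](R)) → 3
  (γ[f; MAX(g)→c](σ[g=3](R)) ∪ π[f,c](ρ[c/g](R))) → 3
E2 stepwise |·|:
  R → 3
  ρ[c/g](R) → 3
  π[f,c](ρ[c/g](R)) → 3
  R → 3
  σ[g=3](R) → 0
  γ[f; MAX(g)→c](σ[g=3](R)) → 0
  (π[f,c](ρ[c/g](R)) ∪ γ[f; MAX(g)→c](σ[g=3](R))) → 3

E1 and E2 produce the same multiset:
f | c
3 | 1
8 | 1
9 | 7

yes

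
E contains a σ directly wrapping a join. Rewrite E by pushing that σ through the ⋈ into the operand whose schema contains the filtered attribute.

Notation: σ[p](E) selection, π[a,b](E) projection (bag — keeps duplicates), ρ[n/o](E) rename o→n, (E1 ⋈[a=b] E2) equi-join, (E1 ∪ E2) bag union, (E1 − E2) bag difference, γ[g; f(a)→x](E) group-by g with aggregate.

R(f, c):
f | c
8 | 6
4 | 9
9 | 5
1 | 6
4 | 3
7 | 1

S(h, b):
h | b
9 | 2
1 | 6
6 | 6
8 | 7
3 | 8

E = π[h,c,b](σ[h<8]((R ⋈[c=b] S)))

σ filters on h, owned by the right side.
E' = π[h,c,b]((R ⋈[c=b] σ[h<8](S)))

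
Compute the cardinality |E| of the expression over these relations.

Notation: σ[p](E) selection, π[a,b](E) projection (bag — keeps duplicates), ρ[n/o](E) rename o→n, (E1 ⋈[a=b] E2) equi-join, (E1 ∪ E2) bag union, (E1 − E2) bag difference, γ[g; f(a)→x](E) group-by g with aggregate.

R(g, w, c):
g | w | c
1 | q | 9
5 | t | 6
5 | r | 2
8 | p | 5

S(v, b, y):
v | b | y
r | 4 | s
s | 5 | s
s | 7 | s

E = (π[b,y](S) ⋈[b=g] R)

Per-node cardinality:
  S → 3
  π[b,y](S) → 3
  R → 4
  (π[b,y](S) ⋈[b=g] R) → 2

|E| = 2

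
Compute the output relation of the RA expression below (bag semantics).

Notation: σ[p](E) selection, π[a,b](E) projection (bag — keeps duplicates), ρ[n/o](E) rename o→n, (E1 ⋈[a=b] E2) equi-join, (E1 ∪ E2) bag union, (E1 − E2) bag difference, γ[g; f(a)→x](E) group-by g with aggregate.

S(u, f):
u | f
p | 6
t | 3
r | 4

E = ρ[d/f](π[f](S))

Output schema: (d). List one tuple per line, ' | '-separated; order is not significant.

Stepwise |·|:
  S → 3
  π[f](S) → 3
  ρ[d/f](π[f](S)) → 3

== RESULT ==
d
3
4
6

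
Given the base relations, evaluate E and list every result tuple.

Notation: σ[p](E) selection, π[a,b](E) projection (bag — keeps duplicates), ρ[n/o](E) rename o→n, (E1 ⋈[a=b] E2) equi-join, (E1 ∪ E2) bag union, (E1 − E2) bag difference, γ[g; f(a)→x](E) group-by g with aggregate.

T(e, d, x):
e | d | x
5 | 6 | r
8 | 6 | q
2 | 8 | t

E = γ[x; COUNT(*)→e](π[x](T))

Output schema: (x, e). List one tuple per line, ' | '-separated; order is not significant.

Row counts bottom-up:
  T → 3
  π[x](T) → 3
  γ[x; COUNT(*)→e](π[x](T)) → 3

== RESULT ==
x | e
q | 1
r | 1
t | 1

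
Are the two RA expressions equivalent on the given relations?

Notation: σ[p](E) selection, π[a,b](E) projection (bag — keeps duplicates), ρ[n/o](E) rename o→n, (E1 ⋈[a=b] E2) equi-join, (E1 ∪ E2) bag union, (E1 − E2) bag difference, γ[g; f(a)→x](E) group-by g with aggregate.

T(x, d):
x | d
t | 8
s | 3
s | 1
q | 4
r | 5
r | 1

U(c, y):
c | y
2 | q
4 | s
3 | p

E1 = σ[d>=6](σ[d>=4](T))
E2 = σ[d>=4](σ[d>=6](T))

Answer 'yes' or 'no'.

E1 stepwise |·|:
  T → 6
  σ[d>=4](T) → 3
  σ[d>=6](σ[d>=4](T)) → 1
E2 stepwise |·|:
  T → 6
  σ[d>=6](T) → 1
  σ[d>=4](σ[d>=6](T)) → 1

E1 and E2 produce the same multiset:
x | d
t | 8

yes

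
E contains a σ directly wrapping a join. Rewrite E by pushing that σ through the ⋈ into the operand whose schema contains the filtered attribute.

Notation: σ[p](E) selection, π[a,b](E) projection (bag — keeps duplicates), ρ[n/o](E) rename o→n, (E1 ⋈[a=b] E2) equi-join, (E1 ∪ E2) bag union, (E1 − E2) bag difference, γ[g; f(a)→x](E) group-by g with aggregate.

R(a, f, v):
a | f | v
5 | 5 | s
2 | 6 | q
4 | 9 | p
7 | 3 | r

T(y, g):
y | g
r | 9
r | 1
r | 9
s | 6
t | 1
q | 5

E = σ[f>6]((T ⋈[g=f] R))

σ filters on f, owned by the right side.
E' = (T ⋈[g=f] σ[f>6](R))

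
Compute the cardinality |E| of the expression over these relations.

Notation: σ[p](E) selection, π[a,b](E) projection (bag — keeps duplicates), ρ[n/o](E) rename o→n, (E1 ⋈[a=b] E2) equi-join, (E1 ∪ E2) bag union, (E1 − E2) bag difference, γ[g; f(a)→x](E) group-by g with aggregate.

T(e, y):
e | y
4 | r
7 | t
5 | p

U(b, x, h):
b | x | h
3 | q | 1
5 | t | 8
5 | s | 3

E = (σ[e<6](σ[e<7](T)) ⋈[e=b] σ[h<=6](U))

Stepwise |·|:
  T → 3
  σ[e<7](T) → 2
  σ[e<6](σ[e<7](T)) → 2
  U → 3
  σ[h<=6](U) → 2
  (σ[e<6](σ[e<7](T)) ⋈[e=b] σ[h<=6](U)) → 1

|E| = 1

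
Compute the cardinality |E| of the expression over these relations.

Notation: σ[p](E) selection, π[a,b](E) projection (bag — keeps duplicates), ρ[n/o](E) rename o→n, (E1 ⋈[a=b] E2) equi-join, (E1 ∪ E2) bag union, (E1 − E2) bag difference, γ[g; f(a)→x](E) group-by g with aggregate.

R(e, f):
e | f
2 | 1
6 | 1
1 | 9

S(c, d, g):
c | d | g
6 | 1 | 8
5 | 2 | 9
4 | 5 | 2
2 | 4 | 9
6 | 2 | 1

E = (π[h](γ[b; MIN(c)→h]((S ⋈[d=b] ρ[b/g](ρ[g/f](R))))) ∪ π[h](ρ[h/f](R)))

Stepwise |·|:
  S → 5
  R → 3
  ρ[g/f](R) → 3
  ρ[b/g](ρ[g/f](R)) → 3
  (S ⋈[d=b] ρ[b/g](ρ[g/f](R))) → 2
  γ[b; MIN(c)→h]((S ⋈[d=b] ρ[b/g](ρ[g/f](R)))) → 1
  π[h](γ[b; MIN(c)→h]((S ⋈[d=b] ρ[b/g](ρ[g/f](R))))) → 1
  R → 3
  ρ[h/f](R) → 3
  π[h](ρ[h/f](R)) → 3
  (π[h](γ[b; MIN(c)→h]((S ⋈[d=b] ρ[b/g](ρ[g/f](R))))) ∪ π[h](ρ[h/f](R))) → 4

|E| = 4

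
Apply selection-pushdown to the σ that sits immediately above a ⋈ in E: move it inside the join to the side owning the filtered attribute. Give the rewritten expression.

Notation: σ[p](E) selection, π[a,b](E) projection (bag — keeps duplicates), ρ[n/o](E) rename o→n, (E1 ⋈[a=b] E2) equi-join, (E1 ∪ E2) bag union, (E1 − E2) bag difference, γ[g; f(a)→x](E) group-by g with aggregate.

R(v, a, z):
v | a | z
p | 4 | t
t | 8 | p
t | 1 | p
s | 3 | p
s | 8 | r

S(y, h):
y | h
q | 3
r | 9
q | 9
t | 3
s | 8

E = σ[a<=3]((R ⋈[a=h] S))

σ filters on a, owned by the left side.
E' = (σ[a<=3](R) ⋈[a=h] S)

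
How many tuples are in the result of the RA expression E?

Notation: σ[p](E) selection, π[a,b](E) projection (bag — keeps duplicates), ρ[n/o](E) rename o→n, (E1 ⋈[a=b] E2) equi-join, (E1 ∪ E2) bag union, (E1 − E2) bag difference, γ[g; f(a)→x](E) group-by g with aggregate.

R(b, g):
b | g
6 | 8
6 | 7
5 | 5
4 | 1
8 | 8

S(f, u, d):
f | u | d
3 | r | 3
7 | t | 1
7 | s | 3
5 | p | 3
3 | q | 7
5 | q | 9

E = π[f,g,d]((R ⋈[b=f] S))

Row counts bottom-up:
  R → 5
  S → 6
  (R ⋈[b=f] S) → 2
  π[f,g,d]((R ⋈[b=f] S)) → 2

|E| = 2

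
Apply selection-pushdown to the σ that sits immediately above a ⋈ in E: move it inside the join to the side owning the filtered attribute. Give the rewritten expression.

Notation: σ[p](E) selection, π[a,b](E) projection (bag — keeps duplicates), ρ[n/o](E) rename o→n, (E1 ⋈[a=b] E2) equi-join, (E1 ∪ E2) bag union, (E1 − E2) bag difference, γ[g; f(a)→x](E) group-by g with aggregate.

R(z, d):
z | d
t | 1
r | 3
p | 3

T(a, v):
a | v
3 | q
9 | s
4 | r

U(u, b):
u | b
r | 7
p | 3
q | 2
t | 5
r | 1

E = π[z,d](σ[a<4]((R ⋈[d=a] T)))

σ filters on a, owned by the right side.
E' = π[z,d]((R ⋈[d=a] σ[a<4](T)))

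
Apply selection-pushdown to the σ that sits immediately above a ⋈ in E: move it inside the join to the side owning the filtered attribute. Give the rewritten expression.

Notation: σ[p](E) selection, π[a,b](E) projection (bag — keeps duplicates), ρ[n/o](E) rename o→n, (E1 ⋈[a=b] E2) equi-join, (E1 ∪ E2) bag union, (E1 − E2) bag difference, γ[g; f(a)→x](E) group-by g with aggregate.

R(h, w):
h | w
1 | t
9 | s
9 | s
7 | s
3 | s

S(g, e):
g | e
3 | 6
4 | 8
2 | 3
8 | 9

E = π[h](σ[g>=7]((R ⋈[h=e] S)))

σ filters on g, owned by the right side.
E' = π[h]((R ⋈[h=e] σ[g>=7](S)))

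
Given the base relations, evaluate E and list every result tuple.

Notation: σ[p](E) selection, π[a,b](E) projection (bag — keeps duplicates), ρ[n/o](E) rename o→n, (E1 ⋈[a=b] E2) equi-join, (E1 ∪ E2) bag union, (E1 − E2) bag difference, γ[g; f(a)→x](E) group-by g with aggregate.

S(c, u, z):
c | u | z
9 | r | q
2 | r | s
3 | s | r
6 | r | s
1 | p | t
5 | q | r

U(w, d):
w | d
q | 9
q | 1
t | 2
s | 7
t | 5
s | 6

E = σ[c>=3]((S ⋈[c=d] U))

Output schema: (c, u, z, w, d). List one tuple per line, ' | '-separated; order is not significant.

Per-node cardinality:
  S → 6
  U → 6
  (S ⋈[c=d] U) → 5
  σ[c>=3]((S ⋈[c=d] U)) → 3

== RESULT ==
c | u | z | w | d
5 | q | r | t | 5
6 | r | s | s | 6
9 | r | q | q | 9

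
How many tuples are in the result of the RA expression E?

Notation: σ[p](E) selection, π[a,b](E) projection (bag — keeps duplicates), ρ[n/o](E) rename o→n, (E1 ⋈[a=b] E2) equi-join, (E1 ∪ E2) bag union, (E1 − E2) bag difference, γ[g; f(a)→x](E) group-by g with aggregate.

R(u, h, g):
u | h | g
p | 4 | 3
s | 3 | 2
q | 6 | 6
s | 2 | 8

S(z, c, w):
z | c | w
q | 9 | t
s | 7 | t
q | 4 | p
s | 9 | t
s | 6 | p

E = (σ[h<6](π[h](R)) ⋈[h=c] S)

Subexpression sizes:
  R → 4
  π[h](R) → 4
  σ[h<6](π[h](R)) → 3
  S → 5
  (σ[h<6](π[h](R)) ⋈[h=c] S) → 1

|E| = 1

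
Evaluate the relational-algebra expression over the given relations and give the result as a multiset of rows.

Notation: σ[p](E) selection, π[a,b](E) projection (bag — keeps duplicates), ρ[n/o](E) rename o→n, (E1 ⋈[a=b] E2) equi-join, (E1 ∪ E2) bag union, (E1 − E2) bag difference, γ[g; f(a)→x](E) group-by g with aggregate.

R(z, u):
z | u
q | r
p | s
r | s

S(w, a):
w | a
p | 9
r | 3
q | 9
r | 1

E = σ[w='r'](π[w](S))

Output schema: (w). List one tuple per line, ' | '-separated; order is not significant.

Row counts bottom-up:
  S → 4
  π[w](S) → 4
  σ[w='r'](π[w](S)) → 2

== RESULT ==
w
r
r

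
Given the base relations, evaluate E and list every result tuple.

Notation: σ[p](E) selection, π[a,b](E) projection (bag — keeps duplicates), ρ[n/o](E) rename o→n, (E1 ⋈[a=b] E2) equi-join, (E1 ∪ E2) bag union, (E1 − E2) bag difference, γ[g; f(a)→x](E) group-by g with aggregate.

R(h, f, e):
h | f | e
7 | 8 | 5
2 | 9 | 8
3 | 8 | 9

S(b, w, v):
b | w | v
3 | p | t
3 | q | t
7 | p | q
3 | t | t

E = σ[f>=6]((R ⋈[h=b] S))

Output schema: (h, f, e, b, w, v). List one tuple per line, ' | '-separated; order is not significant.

Row counts bottom-up:
  R → 3
  S → 4
  (R ⋈[h=b] S) → 4
  σ[f>=6]((R ⋈[h=b] S)) → 4

== RESULT ==
h | f | e | b | w | v
3 | 8 | 9 | 3 | p | t
3 | 8 | 9 | 3 | q | t
3 | 8 | 9 | 3 | t | t
7 | 8 | 5 | 7 | p | q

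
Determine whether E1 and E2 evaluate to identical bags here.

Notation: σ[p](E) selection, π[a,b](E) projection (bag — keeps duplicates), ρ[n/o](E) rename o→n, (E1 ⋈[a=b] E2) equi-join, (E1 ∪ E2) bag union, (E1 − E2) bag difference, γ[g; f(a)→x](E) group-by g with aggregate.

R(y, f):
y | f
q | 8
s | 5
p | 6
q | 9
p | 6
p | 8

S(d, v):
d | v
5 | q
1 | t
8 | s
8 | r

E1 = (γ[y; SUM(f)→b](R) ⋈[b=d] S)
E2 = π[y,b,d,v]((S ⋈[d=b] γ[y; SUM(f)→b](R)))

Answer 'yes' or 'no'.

E1 per-node cardinality:
  R → 6
  γ[y; SUM(f)→b](R) → 3
  S → 4
  (γ[y; SUM(f)→b](R) ⋈[b=d] S) → 1
E2 per-node cardinality:
  S → 4
  R → 6
  γ[y; SUM(f)→b](R) → 3
  (S ⋈[d=b] γ[y; SUM(f)→b](R)) → 1
  π[y,b,d,v]((S ⋈[d=b] γ[y; SUM(f)→b](R))) → 1

E1 and E2 produce the same multiset:
y | b | d | v
s | 5 | 5 | q

yes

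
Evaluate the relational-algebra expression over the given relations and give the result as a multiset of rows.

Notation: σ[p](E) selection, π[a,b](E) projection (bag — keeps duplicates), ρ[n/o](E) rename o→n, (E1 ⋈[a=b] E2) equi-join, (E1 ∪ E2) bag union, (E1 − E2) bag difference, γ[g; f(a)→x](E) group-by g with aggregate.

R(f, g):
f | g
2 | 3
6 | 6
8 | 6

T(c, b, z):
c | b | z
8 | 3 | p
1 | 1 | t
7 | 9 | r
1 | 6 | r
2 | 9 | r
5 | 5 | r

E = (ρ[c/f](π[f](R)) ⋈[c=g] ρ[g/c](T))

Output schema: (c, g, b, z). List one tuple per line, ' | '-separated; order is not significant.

Subexpression sizes:
  R → 3
  π[f](R) → 3
  ρ[c/f](π[f](R)) → 3
  T → 6
  ρ[g/c](T) → 6
  (ρ[c/f](π[f](R)) ⋈[c=g] ρ[g/c](T)) → 2

== RESULT ==
c | g | b | z
2 | 2 | 9 | r
8 | 8 | 3 | p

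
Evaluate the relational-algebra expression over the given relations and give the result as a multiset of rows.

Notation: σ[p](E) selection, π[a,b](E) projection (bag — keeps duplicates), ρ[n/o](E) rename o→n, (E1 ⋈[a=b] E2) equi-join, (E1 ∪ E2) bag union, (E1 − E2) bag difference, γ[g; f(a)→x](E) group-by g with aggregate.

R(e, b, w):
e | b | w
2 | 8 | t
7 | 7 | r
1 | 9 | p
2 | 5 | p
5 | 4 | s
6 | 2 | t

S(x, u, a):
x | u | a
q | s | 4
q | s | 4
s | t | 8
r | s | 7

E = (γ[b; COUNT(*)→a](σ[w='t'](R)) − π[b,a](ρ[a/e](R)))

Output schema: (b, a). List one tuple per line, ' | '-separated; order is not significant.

Row counts bottom-up:
  R → 6
  σ[w='t'](R) → 2
  γ[b; COUNT(*)→a](σ[w='t'](R)) → 2
  R → 6
  ρ[a/e](R) → 6
  π[b,a](ρ[a/e](R)) → 6
  (γ[b; COUNT(*)→a](σ[w='t'](R)) − π[b,a](ρ[a/e](R))) → 2

== RESULT ==
b | a
2 | 1
8 | 1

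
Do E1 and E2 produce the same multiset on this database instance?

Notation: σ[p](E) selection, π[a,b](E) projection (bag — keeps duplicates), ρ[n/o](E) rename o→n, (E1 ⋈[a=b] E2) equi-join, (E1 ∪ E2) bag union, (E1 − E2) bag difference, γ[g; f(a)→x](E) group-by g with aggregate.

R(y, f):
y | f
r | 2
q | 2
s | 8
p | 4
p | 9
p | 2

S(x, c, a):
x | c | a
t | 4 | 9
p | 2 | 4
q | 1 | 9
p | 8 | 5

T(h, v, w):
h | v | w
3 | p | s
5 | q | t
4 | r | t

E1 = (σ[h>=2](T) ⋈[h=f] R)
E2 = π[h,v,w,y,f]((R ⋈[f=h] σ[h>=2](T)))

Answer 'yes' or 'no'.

E1 stepwise |·|:
  T → 3
  σ[h>=2](T) → 3
  R → 6
  (σ[h>=2](T) ⋈[h=f] R) → 1
E2 stepwise |·|:
  R → 6
  T → 3
  σ[h>=2](T) → 3
  (R ⋈[f=h] σ[h>=2](T)) → 1
  π[h,v,w,y,f]((R ⋈[f=h] σ[h>=2](T))) → 1

E1 and E2 produce the same multiset:
h | v | w | y | f
4 | r | t | p | 4

yes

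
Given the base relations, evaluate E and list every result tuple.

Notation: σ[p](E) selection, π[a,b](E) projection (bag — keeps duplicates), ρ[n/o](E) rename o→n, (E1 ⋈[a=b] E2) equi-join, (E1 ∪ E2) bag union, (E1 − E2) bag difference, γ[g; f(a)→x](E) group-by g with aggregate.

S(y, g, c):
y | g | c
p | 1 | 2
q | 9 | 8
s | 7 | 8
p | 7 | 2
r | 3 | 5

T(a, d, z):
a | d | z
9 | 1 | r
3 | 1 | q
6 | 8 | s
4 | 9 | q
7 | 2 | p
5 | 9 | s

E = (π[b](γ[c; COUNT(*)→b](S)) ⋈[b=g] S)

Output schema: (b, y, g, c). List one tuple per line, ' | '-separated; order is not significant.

Row counts bottom-up:
  S → 5
  γ[c; COUNT(*)→b](S) → 3
  π[b](γ[c; COUNT(*)→b](S)) → 3
  S → 5
  (π[b](γ[c; COUNT(*)→b](S)) ⋈[b=g] S) → 1

== RESULT ==
b | y | g | c
1 | p | 1 | 2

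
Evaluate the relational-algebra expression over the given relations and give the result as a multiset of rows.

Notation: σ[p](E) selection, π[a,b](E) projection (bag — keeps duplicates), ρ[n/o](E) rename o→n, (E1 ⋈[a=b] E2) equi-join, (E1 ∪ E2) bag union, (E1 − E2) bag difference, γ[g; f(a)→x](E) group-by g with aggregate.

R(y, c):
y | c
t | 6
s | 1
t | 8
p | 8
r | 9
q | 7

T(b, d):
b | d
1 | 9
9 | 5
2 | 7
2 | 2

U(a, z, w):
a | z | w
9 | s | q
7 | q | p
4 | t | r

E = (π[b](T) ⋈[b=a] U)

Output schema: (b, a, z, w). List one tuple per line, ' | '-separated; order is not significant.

Subexpression sizes:
  T → 4
  π[b](T) → 4
  U → 3
  (π[b](T) ⋈[b=a] U) → 1

== RESULT ==
b | a | z | w
9 | 9 | s | q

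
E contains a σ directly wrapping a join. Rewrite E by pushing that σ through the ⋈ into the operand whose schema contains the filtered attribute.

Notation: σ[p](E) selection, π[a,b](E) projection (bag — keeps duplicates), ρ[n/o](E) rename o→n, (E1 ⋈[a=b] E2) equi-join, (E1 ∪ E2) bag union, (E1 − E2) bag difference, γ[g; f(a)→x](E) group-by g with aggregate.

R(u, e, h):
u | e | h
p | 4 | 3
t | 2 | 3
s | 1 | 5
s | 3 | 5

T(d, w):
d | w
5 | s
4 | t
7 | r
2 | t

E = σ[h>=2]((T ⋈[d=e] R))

σ filters on h, owned by the right side.
E' = (T ⋈[d=e] σ[h>=2](R))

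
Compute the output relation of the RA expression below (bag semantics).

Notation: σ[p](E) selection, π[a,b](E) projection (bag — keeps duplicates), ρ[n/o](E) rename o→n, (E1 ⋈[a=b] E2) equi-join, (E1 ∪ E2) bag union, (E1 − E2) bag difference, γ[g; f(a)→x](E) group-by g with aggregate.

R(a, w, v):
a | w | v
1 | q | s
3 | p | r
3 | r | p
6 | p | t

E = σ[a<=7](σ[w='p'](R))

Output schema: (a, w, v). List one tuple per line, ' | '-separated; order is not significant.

Subexpression sizes:
  R → 4
  σ[w='p'](R) → 2
  σ[a<=7](σ[w='p'](R)) → 2

== RESULT ==
a | w | v
3 | p | r
6 | p | t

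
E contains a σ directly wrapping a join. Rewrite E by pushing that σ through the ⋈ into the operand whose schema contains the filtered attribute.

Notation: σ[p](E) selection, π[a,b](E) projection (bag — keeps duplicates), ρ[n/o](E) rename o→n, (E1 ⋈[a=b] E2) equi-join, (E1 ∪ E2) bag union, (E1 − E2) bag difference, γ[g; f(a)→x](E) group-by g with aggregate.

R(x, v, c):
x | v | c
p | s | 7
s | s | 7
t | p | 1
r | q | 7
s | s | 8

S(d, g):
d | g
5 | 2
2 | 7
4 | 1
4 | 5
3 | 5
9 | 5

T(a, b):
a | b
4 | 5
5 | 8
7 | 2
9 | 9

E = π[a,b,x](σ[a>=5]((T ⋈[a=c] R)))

σ filters on a, owned by the left side.
E' = π[a,b,x]((σ[a>=5](T) ⋈[a=c] R))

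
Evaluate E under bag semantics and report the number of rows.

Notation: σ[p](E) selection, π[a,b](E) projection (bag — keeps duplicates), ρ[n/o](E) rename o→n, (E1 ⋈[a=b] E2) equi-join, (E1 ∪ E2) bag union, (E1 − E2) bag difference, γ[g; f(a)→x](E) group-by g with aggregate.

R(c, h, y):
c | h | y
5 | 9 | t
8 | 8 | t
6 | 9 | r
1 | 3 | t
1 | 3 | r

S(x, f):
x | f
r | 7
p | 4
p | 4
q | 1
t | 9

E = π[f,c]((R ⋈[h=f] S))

Subexpression sizes:
  R → 5
  S → 5
  (R ⋈[h=f] S) → 2
  π[f,c]((R ⋈[h=f] S)) → 2

|E| = 2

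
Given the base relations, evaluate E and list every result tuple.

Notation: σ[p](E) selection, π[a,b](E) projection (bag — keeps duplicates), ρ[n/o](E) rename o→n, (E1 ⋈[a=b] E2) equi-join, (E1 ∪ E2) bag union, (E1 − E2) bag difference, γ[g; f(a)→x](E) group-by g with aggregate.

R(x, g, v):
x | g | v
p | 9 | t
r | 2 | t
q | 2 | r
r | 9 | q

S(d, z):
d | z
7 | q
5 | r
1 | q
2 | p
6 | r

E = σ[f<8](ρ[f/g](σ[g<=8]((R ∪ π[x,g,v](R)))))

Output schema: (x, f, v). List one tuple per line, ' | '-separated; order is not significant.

Subexpression sizes:
  R → 4
  R → 4
  π[x,g,v](R) → 4
  (R ∪ π[x,g,v](R)) → 8
  σ[g<=8]((R ∪ π[x,g,v](R))) → 4
  ρ[f/g](σ[g<=8]((R ∪ π[x,g,v](R)))) → 4
  σ[f<8](ρ[f/g](σ[g<=8]((R ∪ π[x,g,v](R))))) → 4

== RESULT ==
x | f | v
q | 2 | r
q | 2 | r
r | 2 | t
r | 2 | t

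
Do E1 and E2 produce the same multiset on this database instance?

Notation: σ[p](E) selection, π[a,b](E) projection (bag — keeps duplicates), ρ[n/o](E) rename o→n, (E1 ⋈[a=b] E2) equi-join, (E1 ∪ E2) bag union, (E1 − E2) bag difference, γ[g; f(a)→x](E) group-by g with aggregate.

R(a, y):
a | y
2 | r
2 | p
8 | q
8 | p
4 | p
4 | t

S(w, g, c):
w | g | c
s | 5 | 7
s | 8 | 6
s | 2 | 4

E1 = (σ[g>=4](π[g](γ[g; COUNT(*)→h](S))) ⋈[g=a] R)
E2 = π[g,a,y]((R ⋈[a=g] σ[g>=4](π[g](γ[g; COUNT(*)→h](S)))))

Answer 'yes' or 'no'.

E1 stepwise |·|:
  S → 3
  γ[g; COUNT(*)→h](S) → 3
  π[g](γ[g; COUNT(*)→h](S)) → 3
  σ[g>=4](π[g](γ[g; COUNT(*)→h](S))) → 2
  R → 6
  (σ[g>=4](π[g](γ[g; COUNT(*)→h](S))) ⋈[g=a] R) → 2
E2 stepwise |·|:
  R → 6
  S → 3
  γ[g; COUNT(*)→h](S) → 3
  π[g](γ[g; COUNT(*)→h](S)) → 3
  σ[g>=4](π[g](γ[g; COUNT(*)→h](S))) → 2
  (R ⋈[a=g] σ[g>=4](π[g](γ[g; COUNT(*)→h](S)))) → 2
  π[g,a,y]((R ⋈[a=g] σ[g>=4](π[g](γ[g; COUNT(*)→h](S))))) → 2

E1 and E2 produce the same multiset:
g | a | y
8 | 8 | p
8 | 8 | q

yes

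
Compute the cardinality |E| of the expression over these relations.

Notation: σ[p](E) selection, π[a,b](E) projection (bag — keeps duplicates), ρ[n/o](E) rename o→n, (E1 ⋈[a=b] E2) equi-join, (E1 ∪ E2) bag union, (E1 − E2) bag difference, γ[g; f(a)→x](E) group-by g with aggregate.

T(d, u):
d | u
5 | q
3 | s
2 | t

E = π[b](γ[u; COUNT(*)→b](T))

Stepwise |·|:
  T → 3
  γ[u; COUNT(*)→b](T) → 3
  π[b](γ[u; COUNT(*)→b](T)) → 3

|E| = 3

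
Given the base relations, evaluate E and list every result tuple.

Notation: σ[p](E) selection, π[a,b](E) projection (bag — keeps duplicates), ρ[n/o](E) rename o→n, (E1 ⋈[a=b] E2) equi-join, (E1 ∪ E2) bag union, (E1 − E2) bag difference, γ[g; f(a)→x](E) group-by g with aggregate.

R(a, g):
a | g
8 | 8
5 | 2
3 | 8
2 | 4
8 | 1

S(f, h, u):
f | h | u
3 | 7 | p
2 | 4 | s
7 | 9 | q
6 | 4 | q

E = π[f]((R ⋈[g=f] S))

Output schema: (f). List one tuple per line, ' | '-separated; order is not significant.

Row counts bottom-up:
  R → 5
  S → 4
  (R ⋈[g=f] S) → 1
  π[f]((R ⋈[g=f] S)) → 1

== RESULT ==
f
2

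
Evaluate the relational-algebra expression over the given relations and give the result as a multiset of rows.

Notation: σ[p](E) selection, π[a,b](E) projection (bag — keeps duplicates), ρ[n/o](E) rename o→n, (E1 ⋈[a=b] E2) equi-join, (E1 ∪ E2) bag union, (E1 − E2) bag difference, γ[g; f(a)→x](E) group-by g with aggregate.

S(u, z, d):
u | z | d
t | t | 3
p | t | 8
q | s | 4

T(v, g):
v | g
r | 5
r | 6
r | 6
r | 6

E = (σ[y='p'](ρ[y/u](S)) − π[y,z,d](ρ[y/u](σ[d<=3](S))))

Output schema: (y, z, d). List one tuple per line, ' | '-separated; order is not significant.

Stepwise |·|:
  S → 3
  ρ[y/u](S) → 3
  σ[y='p'](ρ[y/u](S)) → 1
  S → 3
  σ[d<=3](S) → 1
  ρ[y/u](σ[d<=3](S)) → 1
  π[y,z,d](ρ[y/u](σ[d<=3](S))) → 1
  (σ[y='p'](ρ[y/u](S)) − π[y,z,d](ρ[y/u](σ[d<=3](S)))) → 1

== RESULT ==
y | z | d
p | t | 8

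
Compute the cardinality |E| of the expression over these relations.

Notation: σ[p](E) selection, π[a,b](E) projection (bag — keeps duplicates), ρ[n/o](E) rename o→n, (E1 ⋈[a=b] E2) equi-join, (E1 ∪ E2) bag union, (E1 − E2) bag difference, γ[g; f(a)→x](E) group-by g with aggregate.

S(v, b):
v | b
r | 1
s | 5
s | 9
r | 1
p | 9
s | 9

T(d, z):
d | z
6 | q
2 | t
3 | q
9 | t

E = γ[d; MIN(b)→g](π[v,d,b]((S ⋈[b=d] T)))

Subexpression sizes:
  S → 6
  T → 4
  (S ⋈[b=d] T) → 3
  π[v,d,b]((S ⋈[b=d] T)) → 3
  γ[d; MIN(b)→g](π[v,d,b]((S ⋈[b=d] T))) → 1

|E| = 1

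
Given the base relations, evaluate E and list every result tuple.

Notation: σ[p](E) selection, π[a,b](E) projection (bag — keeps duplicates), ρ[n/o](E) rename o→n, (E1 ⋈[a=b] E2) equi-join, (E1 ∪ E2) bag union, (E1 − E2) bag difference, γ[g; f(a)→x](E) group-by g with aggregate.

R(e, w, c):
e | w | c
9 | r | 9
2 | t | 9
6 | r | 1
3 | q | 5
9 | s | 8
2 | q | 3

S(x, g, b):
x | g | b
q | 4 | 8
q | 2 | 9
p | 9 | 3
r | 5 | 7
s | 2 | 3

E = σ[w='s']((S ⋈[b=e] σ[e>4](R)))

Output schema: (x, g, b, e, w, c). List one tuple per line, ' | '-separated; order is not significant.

Per-node cardinality:
  S → 5
  R → 6
  σ[e>4](R) → 3
  (S ⋈[b=e] σ[e>4](R)) → 2
  σ[w='s']((S ⋈[b=e] σ[e>4](R))) → 1

== RESULT ==
x | g | b | e | w | c
q | 2 | 9 | 9 | s | 8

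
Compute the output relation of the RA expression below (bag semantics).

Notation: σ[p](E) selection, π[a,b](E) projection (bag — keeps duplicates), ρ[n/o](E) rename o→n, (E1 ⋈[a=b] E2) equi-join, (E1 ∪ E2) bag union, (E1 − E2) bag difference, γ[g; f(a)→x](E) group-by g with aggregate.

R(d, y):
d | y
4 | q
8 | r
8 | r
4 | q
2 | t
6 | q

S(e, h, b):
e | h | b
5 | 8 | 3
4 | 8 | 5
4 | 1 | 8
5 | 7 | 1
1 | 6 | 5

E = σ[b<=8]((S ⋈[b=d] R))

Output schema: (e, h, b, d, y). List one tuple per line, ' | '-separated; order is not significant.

Row counts bottom-up:
  S → 5
  R → 6
  (S ⋈[b=d] R) → 2
  σ[b<=8]((S ⋈[b=d] R)) → 2

== RESULT ==
e | h | b | d | y
4 | 1 | 8 | 8 | r
4 | 1 | 8 | 8 | r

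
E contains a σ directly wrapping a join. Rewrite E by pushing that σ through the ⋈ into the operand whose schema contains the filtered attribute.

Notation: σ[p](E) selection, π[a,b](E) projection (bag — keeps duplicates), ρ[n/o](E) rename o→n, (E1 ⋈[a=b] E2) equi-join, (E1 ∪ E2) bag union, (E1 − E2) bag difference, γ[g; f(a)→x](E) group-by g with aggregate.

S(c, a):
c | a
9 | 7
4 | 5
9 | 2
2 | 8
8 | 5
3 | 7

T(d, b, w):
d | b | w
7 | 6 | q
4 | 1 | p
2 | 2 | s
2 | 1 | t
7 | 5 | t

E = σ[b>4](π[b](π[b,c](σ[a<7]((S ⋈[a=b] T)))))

σ filters on a, owned by the left side.
E' = σ[b>4](π[b](π[b,c]((σ[a<7](S) ⋈[a=b] T))))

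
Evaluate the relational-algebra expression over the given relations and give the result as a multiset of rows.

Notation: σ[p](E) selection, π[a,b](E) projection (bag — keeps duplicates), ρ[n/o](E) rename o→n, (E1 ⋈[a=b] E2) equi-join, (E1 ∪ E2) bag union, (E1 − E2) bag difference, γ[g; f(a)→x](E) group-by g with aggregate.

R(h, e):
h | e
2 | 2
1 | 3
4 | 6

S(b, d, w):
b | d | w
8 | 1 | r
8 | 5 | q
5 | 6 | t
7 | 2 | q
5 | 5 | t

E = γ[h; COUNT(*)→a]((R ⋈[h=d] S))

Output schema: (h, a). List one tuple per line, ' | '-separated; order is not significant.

Subexpression sizes:
  R → 3
  S → 5
  (R ⋈[h=d] S) → 2
  γ[h; COUNT(*)→a]((R ⋈[h=d] S)) → 2

== RESULT ==
h | a
1 | 1
2 | 1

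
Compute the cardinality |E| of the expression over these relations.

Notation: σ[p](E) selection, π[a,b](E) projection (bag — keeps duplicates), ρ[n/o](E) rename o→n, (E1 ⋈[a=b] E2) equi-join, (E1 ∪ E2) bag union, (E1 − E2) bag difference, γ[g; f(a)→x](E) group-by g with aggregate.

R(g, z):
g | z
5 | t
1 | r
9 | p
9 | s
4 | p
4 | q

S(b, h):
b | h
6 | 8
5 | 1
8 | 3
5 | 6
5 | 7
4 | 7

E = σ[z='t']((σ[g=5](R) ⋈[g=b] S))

Stepwise |·|:
  R → 6
  σ[g=5](R) → 1
  S → 6
  (σ[g=5](R) ⋈[g=b] S) → 3
  σ[z='t']((σ[g=5](R) ⋈[g=b] S)) → 3

|E| = 3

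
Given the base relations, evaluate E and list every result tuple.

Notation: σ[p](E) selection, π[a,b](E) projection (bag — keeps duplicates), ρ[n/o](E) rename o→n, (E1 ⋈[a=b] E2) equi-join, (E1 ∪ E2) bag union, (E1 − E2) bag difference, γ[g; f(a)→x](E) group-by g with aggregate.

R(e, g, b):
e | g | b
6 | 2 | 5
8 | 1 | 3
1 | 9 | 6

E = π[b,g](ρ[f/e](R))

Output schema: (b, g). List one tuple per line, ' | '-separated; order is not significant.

Subexpression sizes:
  R → 3
  ρ[f/e](R) → 3
  π[b,g](ρ[f/e](R)) → 3

== RESULT ==
b | g
3 | 1
5 | 2
6 | 9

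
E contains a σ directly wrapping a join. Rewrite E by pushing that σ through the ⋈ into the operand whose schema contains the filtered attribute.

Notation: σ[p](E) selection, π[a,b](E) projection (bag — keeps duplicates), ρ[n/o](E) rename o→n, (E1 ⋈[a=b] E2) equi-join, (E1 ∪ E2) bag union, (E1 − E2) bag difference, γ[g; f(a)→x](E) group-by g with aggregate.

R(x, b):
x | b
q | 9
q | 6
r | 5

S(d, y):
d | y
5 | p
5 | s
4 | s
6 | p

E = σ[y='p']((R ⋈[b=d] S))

σ filters on y, owned by the right side.
E' = (R ⋈[b=d] σ[y='p'](S))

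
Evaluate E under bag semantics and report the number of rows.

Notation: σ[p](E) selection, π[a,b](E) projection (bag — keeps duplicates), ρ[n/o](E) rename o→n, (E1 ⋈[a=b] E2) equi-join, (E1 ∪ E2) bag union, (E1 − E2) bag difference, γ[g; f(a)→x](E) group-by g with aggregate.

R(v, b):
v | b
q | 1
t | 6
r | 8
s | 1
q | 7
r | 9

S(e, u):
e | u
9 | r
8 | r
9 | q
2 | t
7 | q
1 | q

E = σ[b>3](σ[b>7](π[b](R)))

Per-node cardinality:
  R → 6
  π[b](R) → 6
  σ[b>7](π[b](R)) → 2
  σ[b>3](σ[b>7](π[b](R))) → 2

|E| = 2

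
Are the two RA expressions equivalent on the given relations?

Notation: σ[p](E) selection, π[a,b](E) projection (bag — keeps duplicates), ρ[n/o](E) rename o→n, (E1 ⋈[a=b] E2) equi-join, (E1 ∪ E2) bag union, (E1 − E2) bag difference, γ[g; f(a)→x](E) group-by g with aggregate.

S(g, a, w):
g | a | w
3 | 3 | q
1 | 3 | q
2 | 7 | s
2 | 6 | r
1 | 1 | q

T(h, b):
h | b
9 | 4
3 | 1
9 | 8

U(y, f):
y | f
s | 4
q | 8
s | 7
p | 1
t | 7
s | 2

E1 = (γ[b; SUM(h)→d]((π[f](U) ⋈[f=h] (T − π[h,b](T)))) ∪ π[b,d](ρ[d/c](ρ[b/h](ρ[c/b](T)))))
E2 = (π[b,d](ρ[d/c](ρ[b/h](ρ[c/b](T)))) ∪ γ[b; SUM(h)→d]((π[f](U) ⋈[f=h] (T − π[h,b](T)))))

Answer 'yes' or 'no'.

E1 subexpression sizes:
  U → 6
  π[f](U) → 6
  T → 3
  T → 3
  π[h,b](T) → 3
  (T − π[h,b](T)) → 0
  (π[f](U) ⋈[f=h] (T − π[h,b](T))) → 0
  γ[b; SUM(h)→d]((π[f](U) ⋈[f=h] (T − π[h,b](T)))) → 0
  T → 3
  ρ[c/b](T) → 3
  ρ[b/h](ρ[c/b](T)) → 3
  ρ[d/c](ρ[b/h](ρ[c/b](T))) → 3
  π[b,d](ρ[d/c](ρ[b/h](ρ[c/b](T)))) → 3
  (γ[b; SUM(h)→d]((π[f](U) ⋈[f=h] (T − π[h,b](T)))) ∪ π[b,d](ρ[d/c](ρ[b/h](ρ[c/b](T))))) → 3
E2 subexpression sizes:
  T → 3
  ρ[c/b](T) → 3
  ρ[b/h](ρ[c/b](T)) → 3
  ρ[d/c](ρ[b/h](ρ[c/b](T))) → 3
  π[b,d](ρ[d/c](ρ[b/h](ρ[c/b](T)))) → 3
  U → 6
  π[f](U) → 6
  T → 3
  T → 3
  π[h,b](T) → 3
  (T − π[h,b](T)) → 0
  (π[f](U) ⋈[f=h] (T − π[h,b](T))) → 0
  γ[b; SUM(h)→d]((π[f](U) ⋈[f=h] (T − π[h,b](T)))) → 0
  (π[b,d](ρ[d/c](ρ[b/h](ρ[c/b](T)))) ∪ γ[b; SUM(h)→d]((π[f](U) ⋈[f=h] (T − π[h,b](T))))) → 3

E1 and E2 produce the same multiset:
b | d
3 | 1
9 | 4
9 | 8

yes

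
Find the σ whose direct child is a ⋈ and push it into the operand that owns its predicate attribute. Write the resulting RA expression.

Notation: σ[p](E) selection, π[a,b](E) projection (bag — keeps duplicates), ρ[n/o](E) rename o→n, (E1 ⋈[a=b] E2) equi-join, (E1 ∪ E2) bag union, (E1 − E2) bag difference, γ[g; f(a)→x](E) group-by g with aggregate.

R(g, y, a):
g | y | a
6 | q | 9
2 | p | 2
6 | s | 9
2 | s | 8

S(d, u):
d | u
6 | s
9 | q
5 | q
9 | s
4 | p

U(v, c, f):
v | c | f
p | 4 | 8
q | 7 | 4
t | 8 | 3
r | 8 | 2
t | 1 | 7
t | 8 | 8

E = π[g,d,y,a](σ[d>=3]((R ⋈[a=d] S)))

σ filters on d, owned by the right side.
E' = π[g,d,y,a]((R ⋈[a=d] σ[d>=3](S)))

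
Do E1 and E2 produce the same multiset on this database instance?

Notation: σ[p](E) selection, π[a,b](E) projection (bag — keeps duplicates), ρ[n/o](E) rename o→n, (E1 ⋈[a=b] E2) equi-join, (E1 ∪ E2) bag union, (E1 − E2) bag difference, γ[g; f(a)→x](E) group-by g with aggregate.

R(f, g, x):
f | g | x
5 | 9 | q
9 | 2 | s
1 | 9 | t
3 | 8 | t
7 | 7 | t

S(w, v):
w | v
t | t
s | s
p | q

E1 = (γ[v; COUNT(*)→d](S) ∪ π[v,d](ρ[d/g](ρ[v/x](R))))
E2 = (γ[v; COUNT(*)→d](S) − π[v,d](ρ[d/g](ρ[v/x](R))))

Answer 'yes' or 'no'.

E1 stepwise |·|:
  S → 3
  γ[v; COUNT(*)→d](S) → 3
  R → 5
  ρ[v/x](R) → 5
  ρ[d/g](ρ[v/x](R)) → 5
  π[v,d](ρ[d/g](ρ[v/x](R))) → 5
  (γ[v; COUNT(*)→d](S) ∪ π[v,d](ρ[d/g](ρ[v/x](R)))) → 8
E2 stepwise |·|:
  S → 3
  γ[v; COUNT(*)→d](S) → 3
  R → 5
  ρ[v/x](R) → 5
  ρ[d/g](ρ[v/x](R)) → 5
  π[v,d](ρ[d/g](ρ[v/x](R))) → 5
  (γ[v; COUNT(*)→d](S) − π[v,d](ρ[d/g](ρ[v/x](R)))) → 3

E1 result:
v | d
q | 1
q | 9
s | 1
s | 2
t | 1
t | 7
t | 8
t | 9
E2 result:
v | d
q | 1
s | 1
t | 1
Witness: ('t', 8) appears 1× in E1 but 0× in E2.

no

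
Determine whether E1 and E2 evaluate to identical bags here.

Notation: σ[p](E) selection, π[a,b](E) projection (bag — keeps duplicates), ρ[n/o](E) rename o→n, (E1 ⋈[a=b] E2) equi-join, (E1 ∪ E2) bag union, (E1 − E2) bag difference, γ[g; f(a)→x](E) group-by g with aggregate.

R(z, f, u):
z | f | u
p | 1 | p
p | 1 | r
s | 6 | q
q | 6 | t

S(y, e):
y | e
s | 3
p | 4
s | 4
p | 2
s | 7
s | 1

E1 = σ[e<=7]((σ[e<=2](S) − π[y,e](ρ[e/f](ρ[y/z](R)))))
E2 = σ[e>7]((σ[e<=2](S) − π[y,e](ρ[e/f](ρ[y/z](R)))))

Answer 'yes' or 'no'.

E1 per-node cardinality:
  S → 6
  σ[e<=2](S) → 2
  R → 4
  ρ[y/z](R) → 4
  ρ[e/f](ρ[y/z](R)) → 4
  π[y,e](ρ[e/f](ρ[y/z](R))) → 4
  (σ[e<=2](S) − π[y,e](ρ[e/f](ρ[y/z](R)))) → 2
  σ[e<=7]((σ[e<=2](S) − π[y,e](ρ[e/f](ρ[y/z](R))))) → 2
E2 per-node cardinality:
  S → 6
  σ[e<=2](S) → 2
  R → 4
  ρ[y/z](R) → 4
  ρ[e/f](ρ[y/z](R)) → 4
  π[y,e](ρ[e/f](ρ[y/z](R))) → 4
  (σ[e<=2](S) − π[y,e](ρ[e/f](ρ[y/z](R)))) → 2
  σ[e>7]((σ[e<=2](S) − π[y,e](ρ[e/f](ρ[y/z](R))))) → 0

E1 result:
y | e
p | 2
s | 1
E2 result:
y | e
(0 rows)
Witness: ('s', 1) appears 1× in E1 but 0× in E2.

no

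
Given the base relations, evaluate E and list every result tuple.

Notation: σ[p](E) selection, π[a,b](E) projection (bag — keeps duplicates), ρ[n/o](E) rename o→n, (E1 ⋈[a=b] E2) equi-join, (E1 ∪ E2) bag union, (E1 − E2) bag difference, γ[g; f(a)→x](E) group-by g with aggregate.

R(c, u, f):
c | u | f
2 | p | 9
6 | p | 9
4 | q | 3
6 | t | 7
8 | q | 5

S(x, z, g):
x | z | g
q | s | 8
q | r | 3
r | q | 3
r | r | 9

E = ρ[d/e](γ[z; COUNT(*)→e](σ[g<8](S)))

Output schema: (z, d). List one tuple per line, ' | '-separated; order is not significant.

Stepwise |·|:
  S → 4
  σ[g<8](S) → 2
  γ[z; COUNT(*)→e](σ[g<8](S)) → 2
  ρ[d/e](γ[z; COUNT(*)→e](σ[g<8](S))) → 2

== RESULT ==
z | d
q | 1
r | 1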